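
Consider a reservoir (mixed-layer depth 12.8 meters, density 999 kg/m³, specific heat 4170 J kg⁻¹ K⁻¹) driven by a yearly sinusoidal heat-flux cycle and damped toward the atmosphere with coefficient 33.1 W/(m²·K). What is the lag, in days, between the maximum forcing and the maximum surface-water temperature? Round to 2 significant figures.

18 days

Areal heat capacity C = ρ c_p D = 999 × 4170 × 12.8 = 5.33×10^7 J m⁻² K⁻¹.
ω = 2π / 3.15×10^7 s = 1.99×10^-7 s⁻¹.
Phase lag φ = arctan(Cω/λ) = arctan(10.6/33.1) = 0.311 rad.
Time lag = φ / ω = 0.311 / 1.99×10^-7 = 1.56×10^6 s = 18.0 days.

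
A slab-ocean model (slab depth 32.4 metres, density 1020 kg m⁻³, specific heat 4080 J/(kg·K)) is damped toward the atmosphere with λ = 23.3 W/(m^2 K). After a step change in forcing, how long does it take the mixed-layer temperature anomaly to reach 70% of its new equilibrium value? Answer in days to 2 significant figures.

81 days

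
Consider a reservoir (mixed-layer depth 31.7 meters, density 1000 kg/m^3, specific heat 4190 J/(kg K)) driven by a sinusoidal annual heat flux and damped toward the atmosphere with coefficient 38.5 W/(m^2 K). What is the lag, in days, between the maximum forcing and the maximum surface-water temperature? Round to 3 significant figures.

35.0 days

Areal heat capacity C = ρ c_p D = 1000 × 4190 × 31.7 = 1.33×10^8 J/(m^2 K).
ω = 2π / 3.15×10^7 s = 1.99×10^-7 s⁻¹.
Phase lag φ = arctan(Cω/λ) = arctan(26.5/38.5) = 0.602 rad.
Time lag = φ / ω = 0.602 / 1.99×10^-7 = 3.02×10^6 s = 35.0 days.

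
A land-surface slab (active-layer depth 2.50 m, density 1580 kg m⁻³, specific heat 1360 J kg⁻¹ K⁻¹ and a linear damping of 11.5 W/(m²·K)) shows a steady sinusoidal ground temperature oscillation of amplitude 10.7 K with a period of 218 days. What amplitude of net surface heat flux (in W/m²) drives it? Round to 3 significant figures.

125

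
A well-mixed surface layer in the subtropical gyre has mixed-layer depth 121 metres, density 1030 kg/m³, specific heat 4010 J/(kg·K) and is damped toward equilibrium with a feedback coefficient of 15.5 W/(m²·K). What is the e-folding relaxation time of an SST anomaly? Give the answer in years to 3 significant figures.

1.02 years

Areal heat capacity C = ρ c_p D = 1030 × 4010 × 121 = 5.00×10^8 J m⁻² K⁻¹.
Relaxation time τ = C / λ = 5.00×10^8 / 15.5 = 3.22×10^7 s.
In years: 3.22×10^7 s / (3.156×10^7 s/year) = 1.02 years.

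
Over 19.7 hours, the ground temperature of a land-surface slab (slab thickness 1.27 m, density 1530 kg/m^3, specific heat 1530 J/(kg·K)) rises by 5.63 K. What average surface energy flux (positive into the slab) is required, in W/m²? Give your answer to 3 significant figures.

Areal heat capacity C = ρ c_p D = 1530 × 1530 × 1.27 = 2.97×10^6 J/(m^2 K).
Required heat per unit area: Q = C ΔT = 2.97×10^6 × 5.63 = 1.67×10^7 J/m².
Flux F = Q / Δt = 1.67×10^7 / 70900 s = 236 W/m².

236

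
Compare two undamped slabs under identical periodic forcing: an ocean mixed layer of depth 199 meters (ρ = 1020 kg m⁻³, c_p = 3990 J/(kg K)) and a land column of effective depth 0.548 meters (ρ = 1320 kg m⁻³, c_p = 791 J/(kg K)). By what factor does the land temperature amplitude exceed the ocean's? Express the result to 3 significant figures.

C_ocean = 1020 × 3990 × 199 = 8.10×10^8 J/(m²·K).
C_land = 1320 × 791 × 0.548 = 5.72×10^5 J/(m²·K).
Undamped amplitude ∝ 1/C, so A_land/A_ocean = C_ocean/C_land = 1420.

1420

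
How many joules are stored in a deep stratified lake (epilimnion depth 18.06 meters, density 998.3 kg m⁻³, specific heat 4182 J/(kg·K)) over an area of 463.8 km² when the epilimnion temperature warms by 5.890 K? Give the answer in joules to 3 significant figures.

2.06×10^17 J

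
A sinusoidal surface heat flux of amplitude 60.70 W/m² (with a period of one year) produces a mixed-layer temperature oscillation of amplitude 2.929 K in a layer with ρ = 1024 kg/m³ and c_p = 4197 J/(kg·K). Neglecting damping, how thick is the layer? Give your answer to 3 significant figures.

24.2 m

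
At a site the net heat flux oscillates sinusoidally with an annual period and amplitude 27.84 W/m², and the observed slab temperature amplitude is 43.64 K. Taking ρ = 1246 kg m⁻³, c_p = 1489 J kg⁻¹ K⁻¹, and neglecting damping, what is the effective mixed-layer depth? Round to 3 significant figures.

1.73 m

ω = 2π / 3.15×10^7 s = 1.99×10^-7 s⁻¹.
Required C = F₀ / (A ω) = 27.84 / (43.64 × 1.99×10^-7) = 3.20×10^6 J/(m²·K).
D = C / (ρ c_p) = 3.20×10^6 / (1246 × 1489) = 1.73 m.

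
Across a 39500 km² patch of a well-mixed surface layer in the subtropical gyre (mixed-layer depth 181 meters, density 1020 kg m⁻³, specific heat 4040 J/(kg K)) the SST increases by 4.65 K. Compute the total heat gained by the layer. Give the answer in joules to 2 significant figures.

1.4×10^20 J

Areal heat capacity C = ρ c_p D = 1020 × 4040 × 181 = 7.46×10^8 J m⁻² K⁻¹.
Heat per unit area: q = C ΔT = 7.46×10^8 × 4.65 = 3.47×10^9 J/m².
Total heat: Q = q × A = 3.47×10^9 × (39500 × 10⁶ m²) = 1.37×10^20 J.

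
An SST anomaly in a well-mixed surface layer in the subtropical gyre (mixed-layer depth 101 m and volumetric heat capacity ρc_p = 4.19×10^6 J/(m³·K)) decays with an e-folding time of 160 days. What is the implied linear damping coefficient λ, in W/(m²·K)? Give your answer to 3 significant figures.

30.6

Areal heat capacity C = ρc_p × D = 4.19×10^6 × 101 = 4.23×10^8 J/(m²·K).
τ = 160 days = 1.38×10^7 s.
λ = C / τ = 4.23×10^8 / 1.38×10^7 = 30.6 W/(m²·K).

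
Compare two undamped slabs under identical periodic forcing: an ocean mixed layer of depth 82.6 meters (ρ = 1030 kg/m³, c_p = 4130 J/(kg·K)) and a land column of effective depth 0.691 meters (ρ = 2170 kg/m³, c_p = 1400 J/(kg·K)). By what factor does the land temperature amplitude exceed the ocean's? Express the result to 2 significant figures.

C_ocean = 1030 × 4130 × 82.6 = 3.51×10^8 J/(m²·K).
C_land = 2170 × 1400 × 0.691 = 2.10×10^6 J/(m²·K).
Undamped amplitude ∝ 1/C, so A_land/A_ocean = C_ocean/C_land = 167.

170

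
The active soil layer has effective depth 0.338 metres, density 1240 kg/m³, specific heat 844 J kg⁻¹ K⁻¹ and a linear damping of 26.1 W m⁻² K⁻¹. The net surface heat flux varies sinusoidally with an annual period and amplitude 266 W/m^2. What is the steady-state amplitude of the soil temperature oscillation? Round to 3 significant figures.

Areal heat capacity C = ρ c_p D = 1240 × 844 × 0.338 = 3.54×10^5 J/(m²·K).
Angular frequency ω = 2π / T = 2π / 3.15×10^7 s = 1.99×10^-7 s⁻¹.
√((Cω)² + λ²) = √((0.0705)² + 26.1²) = 26.1 W/(m²·K).
Amplitude A = F₀ / √((Cω)²+λ²) = 266 / 26.1 = 10.2 K.

10.2 K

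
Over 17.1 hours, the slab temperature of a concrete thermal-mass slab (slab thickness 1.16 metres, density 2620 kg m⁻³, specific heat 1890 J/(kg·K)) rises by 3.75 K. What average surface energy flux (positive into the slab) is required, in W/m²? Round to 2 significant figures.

350

Areal heat capacity C = ρ c_p D = 2620 × 1890 × 1.16 = 5.74×10^6 J m⁻² K⁻¹.
Required heat per unit area: Q = C ΔT = 5.74×10^6 × 3.75 = 2.15×10^7 J/m².
Flux F = Q / Δt = 2.15×10^7 / 61600 s = 350 W/m².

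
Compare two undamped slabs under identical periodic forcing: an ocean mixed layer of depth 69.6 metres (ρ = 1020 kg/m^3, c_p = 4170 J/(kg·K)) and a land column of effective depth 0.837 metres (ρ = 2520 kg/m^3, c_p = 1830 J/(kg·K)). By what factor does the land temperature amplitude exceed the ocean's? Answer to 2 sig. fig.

77

C_ocean = 1020 × 4170 × 69.6 = 2.96×10^8 J/(m²·K).
C_land = 2520 × 1830 × 0.837 = 3.86×10^6 J/(m²·K).
Undamped amplitude ∝ 1/C, so A_land/A_ocean = C_ocean/C_land = 76.7.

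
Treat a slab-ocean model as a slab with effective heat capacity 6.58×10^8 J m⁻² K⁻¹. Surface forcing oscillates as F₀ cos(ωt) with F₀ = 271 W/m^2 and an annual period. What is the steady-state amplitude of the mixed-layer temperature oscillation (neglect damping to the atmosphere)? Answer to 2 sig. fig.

Areal heat capacity C = 6.58×10^8 J m⁻² K⁻¹ (given).
Angular frequency ω = 2π / T = 2π / 3.15×10^7 s = 1.99×10^-7 s⁻¹.
Cω = 6.58×10^8 × 1.99×10^-7 = 131 W/(m²·K).
Amplitude A = F₀ / (Cω) = 271 / 131 = 2.07 K.

2.1 K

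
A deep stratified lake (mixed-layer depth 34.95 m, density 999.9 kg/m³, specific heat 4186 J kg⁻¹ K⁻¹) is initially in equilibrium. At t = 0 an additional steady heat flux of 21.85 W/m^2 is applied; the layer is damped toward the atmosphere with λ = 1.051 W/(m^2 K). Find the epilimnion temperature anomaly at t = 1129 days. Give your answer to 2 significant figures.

Areal heat capacity C = ρ c_p D = 999.9 × 4186 × 34.95 = 1.46×10^8 J/(m²·K).
τ = C / λ = 1.46×10^8 / 1.051 = 1.39×10^8 s.
Equilibrium anomaly ΔT_eq = F / λ = 21.85 / 1.051 = 20.8 K.
t = 1129 days = 9.75×10^7 s, so t/τ = 0.701.
ΔT(t) = ΔT_eq (1 − e^(−t/τ)) = 20.8 × (1 − e^−0.701) = 10.5 K.

10 K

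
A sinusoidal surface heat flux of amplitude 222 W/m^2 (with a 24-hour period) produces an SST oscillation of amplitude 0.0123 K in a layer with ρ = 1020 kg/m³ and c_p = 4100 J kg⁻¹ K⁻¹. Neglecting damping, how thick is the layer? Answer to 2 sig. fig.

59 m

ω = 2π / 86400 s = 7.27×10^-5 s⁻¹.
Required C = F₀ / (A ω) = 222 / (0.0123 × 7.27×10^-5) = 2.48×10^8 J/(m²·K).
D = C / (ρ c_p) = 2.48×10^8 / (1020 × 4100) = 59.3 m.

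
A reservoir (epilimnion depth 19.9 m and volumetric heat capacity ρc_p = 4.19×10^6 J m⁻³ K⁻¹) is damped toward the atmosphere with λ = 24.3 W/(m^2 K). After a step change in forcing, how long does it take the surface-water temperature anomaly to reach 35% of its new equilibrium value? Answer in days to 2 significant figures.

17 days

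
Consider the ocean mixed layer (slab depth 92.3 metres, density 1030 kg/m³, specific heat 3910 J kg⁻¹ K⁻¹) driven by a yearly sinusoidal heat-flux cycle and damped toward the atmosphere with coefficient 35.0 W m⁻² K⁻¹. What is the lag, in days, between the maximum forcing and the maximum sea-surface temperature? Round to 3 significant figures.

Areal heat capacity C = ρ c_p D = 1030 × 3910 × 92.3 = 3.72×10^8 J/(m^2 K).
ω = 2π / 3.15×10^7 s = 1.99×10^-7 s⁻¹.
Phase lag φ = arctan(Cω/λ) = arctan(74.1/35.0) = 1.13 rad.
Time lag = φ / ω = 1.13 / 1.99×10^-7 = 5.67×10^6 s = 65.6 days.

65.6 days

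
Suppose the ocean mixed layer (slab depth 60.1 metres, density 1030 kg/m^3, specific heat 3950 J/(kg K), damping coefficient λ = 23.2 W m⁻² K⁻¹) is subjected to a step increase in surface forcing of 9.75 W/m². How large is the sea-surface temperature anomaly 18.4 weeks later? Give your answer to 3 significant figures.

Areal heat capacity C = ρ c_p D = 1030 × 3950 × 60.1 = 2.45×10^8 J/(m^2 K).
τ = C / λ = 2.45×10^8 / 23.2 = 1.05×10^7 s.
Equilibrium anomaly ΔT_eq = F / λ = 9.75 / 23.2 = 0.420 K.
t = 18.4 weeks = 1.11×10^7 s, so t/τ = 1.06.
ΔT(t) = ΔT_eq (1 − e^(−t/τ)) = 0.420 × (1 − e^−1.06) = 0.274 K.

0.274 K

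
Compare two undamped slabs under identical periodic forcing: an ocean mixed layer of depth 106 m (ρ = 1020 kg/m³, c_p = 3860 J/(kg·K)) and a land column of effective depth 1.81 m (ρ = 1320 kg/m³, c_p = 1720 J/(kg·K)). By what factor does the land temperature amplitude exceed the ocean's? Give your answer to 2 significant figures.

100

C_ocean = 1020 × 3860 × 106 = 4.17×10^8 J/(m²·K).
C_land = 1320 × 1720 × 1.81 = 4.11×10^6 J/(m²·K).
Undamped amplitude ∝ 1/C, so A_land/A_ocean = C_ocean/C_land = 102.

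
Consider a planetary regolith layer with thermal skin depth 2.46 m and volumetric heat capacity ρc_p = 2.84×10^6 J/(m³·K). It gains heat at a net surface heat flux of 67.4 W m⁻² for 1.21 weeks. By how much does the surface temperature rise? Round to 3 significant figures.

7.06 K

Areal heat capacity C = ρc_p × D = 2.84×10^6 × 2.46 = 6.99×10^6 J/(m^2 K).
Net heat input Q = F Δt = 67.4 × (1.21 weeks × 6.048×10^5 s/week) = 4.93×10^7 J/m².
ΔT = Q / C = 4.93×10^7 / 6.99×10^6 = 7.06 K.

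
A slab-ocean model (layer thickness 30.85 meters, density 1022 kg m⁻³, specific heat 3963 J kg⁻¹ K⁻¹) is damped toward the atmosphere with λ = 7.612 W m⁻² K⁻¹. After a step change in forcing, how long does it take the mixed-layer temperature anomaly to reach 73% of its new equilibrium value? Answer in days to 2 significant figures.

Areal heat capacity C = ρ c_p D = 1022 × 3963 × 30.85 = 1.25×10^8 J m⁻² K⁻¹.
τ = C / λ = 1.25×10^8 / 7.612 = 1.64×10^7 s.
Fraction reached: 1 − e^(−t/τ) = 0.73 ⇒ t = −τ ln(1 − 0.73) = τ × 1.31.
t = 2.15×10^7 s = 249 days.

250 days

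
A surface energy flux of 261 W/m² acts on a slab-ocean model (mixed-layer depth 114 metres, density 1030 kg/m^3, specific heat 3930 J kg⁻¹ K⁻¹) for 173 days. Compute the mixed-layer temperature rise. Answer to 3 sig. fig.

8.45 K

Areal heat capacity C = ρ c_p D = 1030 × 3930 × 114 = 4.61×10^8 J/(m²·K).
Net heat input Q = F Δt = 261 × (173 days × 86400 s/day) = 3.90×10^9 J/m².
ΔT = Q / C = 3.90×10^9 / 4.61×10^8 = 8.45 K.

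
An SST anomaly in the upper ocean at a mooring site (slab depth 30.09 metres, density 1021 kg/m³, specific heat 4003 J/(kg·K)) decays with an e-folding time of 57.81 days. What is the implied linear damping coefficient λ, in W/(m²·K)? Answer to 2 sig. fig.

25

Areal heat capacity C = ρ c_p D = 1021 × 4003 × 30.09 = 1.23×10^8 J/(m²·K).
τ = 57.81 days = 4.99×10^6 s.
λ = C / τ = 1.23×10^8 / 4.99×10^6 = 24.6 W/(m²·K).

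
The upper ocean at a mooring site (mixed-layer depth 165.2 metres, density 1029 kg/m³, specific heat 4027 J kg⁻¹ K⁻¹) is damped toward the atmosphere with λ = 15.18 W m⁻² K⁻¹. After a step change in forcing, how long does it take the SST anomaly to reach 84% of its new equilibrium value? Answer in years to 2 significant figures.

Areal heat capacity C = ρ c_p D = 1029 × 4027 × 165.2 = 6.85×10^8 J m⁻² K⁻¹.
τ = C / λ = 6.85×10^8 / 15.18 = 4.51×10^7 s.
Fraction reached: 1 − e^(−t/τ) = 0.84 ⇒ t = −τ ln(1 − 0.84) = τ × 1.83.
t = 8.26×10^7 s = 2.62 years.

2.6 years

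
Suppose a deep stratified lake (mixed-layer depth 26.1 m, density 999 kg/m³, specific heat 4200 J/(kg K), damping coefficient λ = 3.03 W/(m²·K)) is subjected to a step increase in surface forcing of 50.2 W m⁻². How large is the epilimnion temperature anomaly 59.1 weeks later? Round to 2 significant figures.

10 K

Areal heat capacity C = ρ c_p D = 999 × 4200 × 26.1 = 1.10×10^8 J m⁻² K⁻¹.
τ = C / λ = 1.10×10^8 / 3.03 = 3.61×10^7 s.
Equilibrium anomaly ΔT_eq = F / λ = 50.2 / 3.03 = 16.6 K.
t = 59.1 weeks = 3.57×10^7 s, so t/τ = 0.989.
ΔT(t) = ΔT_eq (1 − e^(−t/τ)) = 16.6 × (1 − e^−0.989) = 10.4 K.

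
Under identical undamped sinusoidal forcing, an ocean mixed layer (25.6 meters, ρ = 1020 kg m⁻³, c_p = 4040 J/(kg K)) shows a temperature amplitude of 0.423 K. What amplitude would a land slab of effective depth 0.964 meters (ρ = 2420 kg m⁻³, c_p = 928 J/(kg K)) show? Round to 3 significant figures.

20.6 K

C_ocean = 1.05×10^8 J/(m²·K); C_land = 2.16×10^6 J/(m²·K).
A ∝ 1/C ⇒ A_land = A_ocean × C_ocean/C_land = 0.423 × 48.7 = 20.6 K.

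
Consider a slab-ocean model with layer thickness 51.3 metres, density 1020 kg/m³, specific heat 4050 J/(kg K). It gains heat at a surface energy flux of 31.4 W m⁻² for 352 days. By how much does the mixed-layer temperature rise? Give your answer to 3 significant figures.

4.51 K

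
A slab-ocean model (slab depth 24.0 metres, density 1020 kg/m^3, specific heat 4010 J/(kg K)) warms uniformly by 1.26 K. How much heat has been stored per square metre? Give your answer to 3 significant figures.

Areal heat capacity C = ρ c_p D = 1020 × 4010 × 24.0 = 9.82×10^7 J/(m²·K).
ΔQ = C ΔT = 9.82×10^7 × 1.26 = 1.24×10^8 J/m².

1.24×10^8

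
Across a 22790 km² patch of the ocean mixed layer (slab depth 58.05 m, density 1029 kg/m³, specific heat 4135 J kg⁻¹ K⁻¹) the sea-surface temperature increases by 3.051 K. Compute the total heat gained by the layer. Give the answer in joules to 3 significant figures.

1.72×10^19 J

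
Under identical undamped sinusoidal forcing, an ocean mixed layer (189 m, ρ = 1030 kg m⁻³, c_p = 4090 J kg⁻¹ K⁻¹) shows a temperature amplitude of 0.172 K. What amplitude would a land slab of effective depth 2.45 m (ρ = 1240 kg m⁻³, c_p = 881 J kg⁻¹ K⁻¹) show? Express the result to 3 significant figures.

C_ocean = 7.96×10^8 J/(m²·K); C_land = 2.68×10^6 J/(m²·K).
A ∝ 1/C ⇒ A_land = A_ocean × C_ocean/C_land = 0.172 × 297 = 51.2 K.

51.2 K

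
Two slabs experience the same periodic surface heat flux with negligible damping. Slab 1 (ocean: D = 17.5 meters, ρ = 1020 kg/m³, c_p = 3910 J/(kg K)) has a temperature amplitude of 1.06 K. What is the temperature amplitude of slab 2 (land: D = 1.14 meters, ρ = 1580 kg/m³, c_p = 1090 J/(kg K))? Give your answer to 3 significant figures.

C_ocean = 6.98×10^7 J/(m²·K); C_land = 1.96×10^6 J/(m²·K).
A ∝ 1/C ⇒ A_land = A_ocean × C_ocean/C_land = 1.06 × 35.5 = 37.7 K.

37.7 K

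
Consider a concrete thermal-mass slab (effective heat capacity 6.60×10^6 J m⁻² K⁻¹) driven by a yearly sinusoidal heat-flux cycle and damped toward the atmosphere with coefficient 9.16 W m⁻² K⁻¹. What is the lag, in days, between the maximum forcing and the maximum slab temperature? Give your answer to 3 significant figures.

Areal heat capacity C = 6.60×10^6 J m⁻² K⁻¹ (given).
ω = 2π / 3.15×10^7 s = 1.99×10^-7 s⁻¹.
Phase lag φ = arctan(Cω/λ) = arctan(1.31/9.16) = 0.143 rad.
Time lag = φ / ω = 0.143 / 1.99×10^-7 = 7.16×10^5 s = 8.28 days.

8.28 days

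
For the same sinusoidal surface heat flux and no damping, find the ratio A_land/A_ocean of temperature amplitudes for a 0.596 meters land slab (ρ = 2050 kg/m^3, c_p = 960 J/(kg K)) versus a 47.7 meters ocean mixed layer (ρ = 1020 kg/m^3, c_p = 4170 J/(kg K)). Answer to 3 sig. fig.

173

C_ocean = 1020 × 4170 × 47.7 = 2.03×10^8 J/(m²·K).
C_land = 2050 × 960 × 0.596 = 1.17×10^6 J/(m²·K).
Undamped amplitude ∝ 1/C, so A_land/A_ocean = C_ocean/C_land = 173.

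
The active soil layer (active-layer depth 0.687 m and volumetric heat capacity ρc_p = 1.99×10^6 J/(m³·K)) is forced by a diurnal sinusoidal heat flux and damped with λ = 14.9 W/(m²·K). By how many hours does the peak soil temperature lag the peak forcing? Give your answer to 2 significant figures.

Areal heat capacity C = ρc_p × D = 1.99×10^6 × 0.687 = 1.37×10^6 J/(m²·K).
ω = 2π / 86400 s = 7.27×10^-5 s⁻¹.
Phase lag φ = arctan(Cω/λ) = arctan(99.4/14.9) = 1.42 rad.
Time lag = φ / ω = 1.42 / 7.27×10^-5 = 19600 s = 5.43 hours.

5.4 hours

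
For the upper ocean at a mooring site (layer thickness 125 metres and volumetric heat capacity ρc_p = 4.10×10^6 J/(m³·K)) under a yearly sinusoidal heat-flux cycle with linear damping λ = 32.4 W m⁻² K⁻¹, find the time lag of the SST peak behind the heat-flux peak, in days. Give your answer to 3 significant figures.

73.4 days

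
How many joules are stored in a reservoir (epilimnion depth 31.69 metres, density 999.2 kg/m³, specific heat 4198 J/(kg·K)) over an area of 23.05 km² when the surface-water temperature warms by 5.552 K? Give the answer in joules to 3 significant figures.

1.70×10^16 J

Areal heat capacity C = ρ c_p D = 999.2 × 4198 × 31.69 = 1.33×10^8 J/(m^2 K).
Heat per unit area: q = C ΔT = 1.33×10^8 × 5.552 = 7.38×10^8 J/m².
Total heat: Q = q × A = 7.38×10^8 × (23.05 × 10⁶ m²) = 1.70×10^16 J.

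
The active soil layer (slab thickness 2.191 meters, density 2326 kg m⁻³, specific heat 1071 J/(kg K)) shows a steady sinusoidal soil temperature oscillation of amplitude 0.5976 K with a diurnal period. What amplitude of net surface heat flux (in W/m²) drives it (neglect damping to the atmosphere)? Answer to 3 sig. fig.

Areal heat capacity C = ρ c_p D = 2326 × 1071 × 2.191 = 5.46×10^6 J m⁻² K⁻¹.
ω = 2π / 86400 s = 7.27×10^-5 s⁻¹.
Cω = 5.46×10^6 × 7.27×10^-5 = 397 W/(m²·K).
F₀ = A × Cω = 0.5976 × 397 = 237 W/m².

237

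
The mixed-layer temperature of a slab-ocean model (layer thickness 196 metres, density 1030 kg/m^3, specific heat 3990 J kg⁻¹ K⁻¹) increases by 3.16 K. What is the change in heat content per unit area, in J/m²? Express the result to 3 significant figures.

2.55×10^9

Areal heat capacity C = ρ c_p D = 1030 × 3990 × 196 = 8.06×10^8 J/(m^2 K).
ΔQ = C ΔT = 8.06×10^8 × 3.16 = 2.55×10^9 J/m².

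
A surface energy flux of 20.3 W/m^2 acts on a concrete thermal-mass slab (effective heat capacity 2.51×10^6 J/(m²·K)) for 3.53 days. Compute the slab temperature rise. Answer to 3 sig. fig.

2.47 K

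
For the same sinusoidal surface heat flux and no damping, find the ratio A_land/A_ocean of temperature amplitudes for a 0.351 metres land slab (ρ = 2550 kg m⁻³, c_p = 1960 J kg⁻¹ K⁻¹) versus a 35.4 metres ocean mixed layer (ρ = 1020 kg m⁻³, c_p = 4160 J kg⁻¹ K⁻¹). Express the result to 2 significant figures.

86

C_ocean = 1020 × 4160 × 35.4 = 1.50×10^8 J/(m²·K).
C_land = 2550 × 1960 × 0.351 = 1.75×10^6 J/(m²·K).
Undamped amplitude ∝ 1/C, so A_land/A_ocean = C_ocean/C_land = 85.6.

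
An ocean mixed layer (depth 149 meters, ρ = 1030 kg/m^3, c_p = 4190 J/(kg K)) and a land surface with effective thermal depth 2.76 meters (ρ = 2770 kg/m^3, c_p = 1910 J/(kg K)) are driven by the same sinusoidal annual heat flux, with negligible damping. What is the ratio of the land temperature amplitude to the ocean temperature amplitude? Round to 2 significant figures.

44

C_ocean = 1030 × 4190 × 149 = 6.43×10^8 J/(m²·K).
C_land = 2770 × 1910 × 2.76 = 1.46×10^7 J/(m²·K).
Undamped amplitude ∝ 1/C, so A_land/A_ocean = C_ocean/C_land = 44.0.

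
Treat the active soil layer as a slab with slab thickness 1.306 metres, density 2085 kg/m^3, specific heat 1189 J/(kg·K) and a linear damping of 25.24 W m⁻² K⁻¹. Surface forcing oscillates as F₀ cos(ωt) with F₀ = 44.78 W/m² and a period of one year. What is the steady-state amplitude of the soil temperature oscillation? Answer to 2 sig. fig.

1.8 K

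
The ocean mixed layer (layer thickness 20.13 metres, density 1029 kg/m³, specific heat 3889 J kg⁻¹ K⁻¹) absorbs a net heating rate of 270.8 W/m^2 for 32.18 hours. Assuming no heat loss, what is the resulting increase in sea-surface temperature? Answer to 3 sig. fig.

0.389 K

Areal heat capacity C = ρ c_p D = 1029 × 3889 × 20.13 = 8.06×10^7 J/(m²·K).
Net heat input Q = F Δt = 270.8 × (32.18 hours × 3600 s/hour) = 3.14×10^7 J/m².
ΔT = Q / C = 3.14×10^7 / 8.06×10^7 = 0.389 K.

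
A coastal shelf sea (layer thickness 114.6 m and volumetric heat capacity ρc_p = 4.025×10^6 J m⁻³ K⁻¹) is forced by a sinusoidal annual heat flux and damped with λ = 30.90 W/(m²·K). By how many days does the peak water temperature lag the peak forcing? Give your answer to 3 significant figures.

Areal heat capacity C = ρc_p × D = 4.025×10^6 × 114.6 = 4.61×10^8 J/(m²·K).
ω = 2π / 3.15×10^7 s = 1.99×10^-7 s⁻¹.
Phase lag φ = arctan(Cω/λ) = arctan(91.9/30.90) = 1.25 rad.
Time lag = φ / ω = 1.25 / 1.99×10^-7 = 6.26×10^6 s = 72.4 days.

72.4 days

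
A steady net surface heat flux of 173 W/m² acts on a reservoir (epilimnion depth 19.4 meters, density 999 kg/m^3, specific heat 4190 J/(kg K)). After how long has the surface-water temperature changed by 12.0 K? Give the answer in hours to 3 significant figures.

Areal heat capacity C = ρ c_p D = 999 × 4190 × 19.4 = 8.12×10^7 J/(m²·K).
Time required: Δt = C ΔT / F = 8.12×10^7 × 12.0 / 173 = 5.63×10^6 s.
In hours: 5.63×10^6 s / (3600 s/hour) = 1560 hours.

1560 hours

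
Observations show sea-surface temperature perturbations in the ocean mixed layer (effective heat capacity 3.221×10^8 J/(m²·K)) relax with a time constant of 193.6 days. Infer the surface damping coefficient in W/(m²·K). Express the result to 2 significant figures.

19

Areal heat capacity C = 3.221×10^8 J/(m²·K) (given).
τ = 193.6 days = 1.67×10^7 s.
λ = C / τ = 3.22×10^8 / 1.67×10^7 = 19.3 W/(m²·K).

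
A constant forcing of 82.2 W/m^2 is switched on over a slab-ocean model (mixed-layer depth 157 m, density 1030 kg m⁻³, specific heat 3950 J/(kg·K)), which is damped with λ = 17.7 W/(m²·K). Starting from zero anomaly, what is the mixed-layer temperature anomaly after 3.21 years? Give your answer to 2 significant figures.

Areal heat capacity C = ρ c_p D = 1030 × 3950 × 157 = 6.39×10^8 J m⁻² K⁻¹.
τ = C / λ = 6.39×10^8 / 17.7 = 3.61×10^7 s.
Equilibrium anomaly ΔT_eq = F / λ = 82.2 / 17.7 = 4.64 K.
t = 3.21 years = 1.01×10^8 s, so t/τ = 2.81.
ΔT(t) = ΔT_eq (1 − e^(−t/τ)) = 4.64 × (1 − e^−2.81) = 4.36 K.

4.4 K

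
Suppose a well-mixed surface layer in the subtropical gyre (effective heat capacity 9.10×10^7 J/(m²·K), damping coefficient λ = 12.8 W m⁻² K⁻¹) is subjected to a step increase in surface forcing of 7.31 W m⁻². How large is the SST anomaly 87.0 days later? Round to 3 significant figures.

0.373 K

Areal heat capacity C = 9.10×10^7 J/(m²·K) (given).
τ = C / λ = 9.10×10^7 / 12.8 = 7.11×10^6 s.
Equilibrium anomaly ΔT_eq = F / λ = 7.31 / 12.8 = 0.571 K.
t = 87.0 days = 7.52×10^6 s, so t/τ = 1.06.
ΔT(t) = ΔT_eq (1 − e^(−t/τ)) = 0.571 × (1 − e^−1.06) = 0.373 K.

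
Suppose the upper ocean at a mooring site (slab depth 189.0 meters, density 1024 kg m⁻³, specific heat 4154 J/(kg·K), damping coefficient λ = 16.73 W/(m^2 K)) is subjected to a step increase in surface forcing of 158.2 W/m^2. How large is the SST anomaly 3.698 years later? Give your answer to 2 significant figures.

8.6 K

Areal heat capacity C = ρ c_p D = 1024 × 4154 × 189.0 = 8.04×10^8 J/(m²·K).
τ = C / λ = 8.04×10^8 / 16.73 = 4.81×10^7 s.
Equilibrium anomaly ΔT_eq = F / λ = 158.2 / 16.73 = 9.46 K.
t = 3.698 years = 1.17×10^8 s, so t/τ = 2.43.
ΔT(t) = ΔT_eq (1 − e^(−t/τ)) = 9.46 × (1 − e^−2.43) = 8.62 K.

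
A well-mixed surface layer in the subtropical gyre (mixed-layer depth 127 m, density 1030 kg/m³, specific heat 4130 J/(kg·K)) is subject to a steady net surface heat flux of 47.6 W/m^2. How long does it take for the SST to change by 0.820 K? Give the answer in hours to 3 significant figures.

2590 hours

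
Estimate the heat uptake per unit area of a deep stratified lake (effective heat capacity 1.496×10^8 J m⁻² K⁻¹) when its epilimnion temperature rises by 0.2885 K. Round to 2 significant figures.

4.3×10^7

Areal heat capacity C = 1.496×10^8 J m⁻² K⁻¹ (given).
ΔQ = C ΔT = 1.50×10^8 × 0.2885 = 4.32×10^7 J/m².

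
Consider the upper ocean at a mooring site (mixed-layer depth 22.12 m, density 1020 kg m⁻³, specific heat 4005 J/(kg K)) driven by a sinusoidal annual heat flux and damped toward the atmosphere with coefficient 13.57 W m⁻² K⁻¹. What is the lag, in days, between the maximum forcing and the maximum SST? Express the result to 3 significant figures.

53.7 days

Areal heat capacity C = ρ c_p D = 1020 × 4005 × 22.12 = 9.04×10^7 J/(m^2 K).
ω = 2π / 3.15×10^7 s = 1.99×10^-7 s⁻¹.
Phase lag φ = arctan(Cω/λ) = arctan(18.0/13.57) = 0.925 rad.
Time lag = φ / ω = 0.925 / 1.99×10^-7 = 4.64×10^6 s = 53.7 days.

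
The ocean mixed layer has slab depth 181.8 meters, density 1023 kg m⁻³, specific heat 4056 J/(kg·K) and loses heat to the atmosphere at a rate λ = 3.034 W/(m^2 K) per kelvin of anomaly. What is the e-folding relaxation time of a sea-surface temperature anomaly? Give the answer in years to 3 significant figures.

Areal heat capacity C = ρ c_p D = 1023 × 4056 × 181.8 = 7.54×10^8 J/(m^2 K).
Relaxation time τ = C / λ = 7.54×10^8 / 3.034 = 2.49×10^8 s.
In years: 2.49×10^8 s / (3.156×10^7 s/year) = 7.88 years.

7.88 years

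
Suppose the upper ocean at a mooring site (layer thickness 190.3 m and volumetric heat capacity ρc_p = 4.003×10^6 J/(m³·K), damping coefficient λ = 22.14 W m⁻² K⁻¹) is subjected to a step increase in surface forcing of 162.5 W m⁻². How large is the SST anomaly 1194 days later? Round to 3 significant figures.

6.97 K

Areal heat capacity C = ρc_p × D = 4.003×10^6 × 190.3 = 7.62×10^8 J m⁻² K⁻¹.
τ = C / λ = 7.62×10^8 / 22.14 = 3.44×10^7 s.
Equilibrium anomaly ΔT_eq = F / λ = 162.5 / 22.14 = 7.34 K.
t = 1194 days = 1.03×10^8 s, so t/τ = 3.00.
ΔT(t) = ΔT_eq (1 − e^(−t/τ)) = 7.34 × (1 − e^−3.00) = 6.97 K.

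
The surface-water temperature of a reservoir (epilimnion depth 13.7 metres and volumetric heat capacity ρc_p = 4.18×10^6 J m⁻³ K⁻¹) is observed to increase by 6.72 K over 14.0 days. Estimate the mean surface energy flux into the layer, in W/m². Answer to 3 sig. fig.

318

Areal heat capacity C = ρc_p × D = 4.18×10^6 × 13.7 = 5.73×10^7 J/(m²·K).
Required heat per unit area: Q = C ΔT = 5.73×10^7 × 6.72 = 3.85×10^8 J/m².
Flux F = Q / Δt = 3.85×10^8 / 1.21×10^6 s = 318 W/m².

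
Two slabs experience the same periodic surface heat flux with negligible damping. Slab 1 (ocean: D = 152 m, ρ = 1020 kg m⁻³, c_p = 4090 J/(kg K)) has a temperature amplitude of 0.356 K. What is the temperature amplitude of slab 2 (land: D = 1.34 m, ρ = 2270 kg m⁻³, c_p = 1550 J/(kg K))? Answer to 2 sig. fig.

48 K

C_ocean = 6.34×10^8 J/(m²·K); C_land = 4.71×10^6 J/(m²·K).
A ∝ 1/C ⇒ A_land = A_ocean × C_ocean/C_land = 0.356 × 134 = 47.9 K.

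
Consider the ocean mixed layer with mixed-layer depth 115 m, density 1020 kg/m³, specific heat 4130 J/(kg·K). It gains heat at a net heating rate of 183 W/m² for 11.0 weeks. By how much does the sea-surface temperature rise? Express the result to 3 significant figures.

2.51 K

Areal heat capacity C = ρ c_p D = 1020 × 4130 × 115 = 4.84×10^8 J/(m^2 K).
Net heat input Q = F Δt = 183 × (11.0 weeks × 6.048×10^5 s/week) = 1.22×10^9 J/m².
ΔT = Q / C = 1.22×10^9 / 4.84×10^8 = 2.51 K.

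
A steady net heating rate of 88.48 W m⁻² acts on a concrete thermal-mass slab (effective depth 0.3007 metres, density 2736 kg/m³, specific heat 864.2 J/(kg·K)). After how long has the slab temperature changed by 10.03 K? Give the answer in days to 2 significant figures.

Areal heat capacity C = ρ c_p D = 2736 × 864.2 × 0.3007 = 7.11×10^5 J m⁻² K⁻¹.
Time required: Δt = C ΔT / F = 7.11×10^5 × 10.03 / 88.48 = 80600 s.
In days: 80600 s / (86400 s/day) = 0.933 days.

0.93 days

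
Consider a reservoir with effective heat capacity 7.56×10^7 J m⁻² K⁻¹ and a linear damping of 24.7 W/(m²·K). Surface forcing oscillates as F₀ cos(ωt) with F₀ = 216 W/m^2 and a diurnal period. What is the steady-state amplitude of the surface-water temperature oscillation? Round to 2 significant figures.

Areal heat capacity C = 7.56×10^7 J m⁻² K⁻¹ (given).
Angular frequency ω = 2π / T = 2π / 86400 s = 7.27×10^-5 s⁻¹.
√((Cω)² + λ²) = √((5500)² + 24.7²) = 5500 W/(m²·K).
Amplitude A = F₀ / √((Cω)²+λ²) = 216 / 5500 = 0.0393 K.

0.039 K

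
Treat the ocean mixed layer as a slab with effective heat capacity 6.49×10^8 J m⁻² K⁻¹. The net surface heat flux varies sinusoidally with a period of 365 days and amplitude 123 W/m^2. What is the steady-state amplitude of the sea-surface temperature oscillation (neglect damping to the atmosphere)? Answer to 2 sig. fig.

Areal heat capacity C = 6.49×10^8 J m⁻² K⁻¹ (given).
Angular frequency ω = 2π / T = 2π / 3.15×10^7 s = 1.99×10^-7 s⁻¹.
Cω = 6.49×10^8 × 1.99×10^-7 = 129 W/(m²·K).
Amplitude A = F₀ / (Cω) = 123 / 129 = 0.951 K.

0.95 K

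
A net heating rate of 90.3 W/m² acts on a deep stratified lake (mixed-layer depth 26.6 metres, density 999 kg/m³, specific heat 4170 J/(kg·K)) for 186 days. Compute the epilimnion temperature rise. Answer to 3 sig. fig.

13.1 K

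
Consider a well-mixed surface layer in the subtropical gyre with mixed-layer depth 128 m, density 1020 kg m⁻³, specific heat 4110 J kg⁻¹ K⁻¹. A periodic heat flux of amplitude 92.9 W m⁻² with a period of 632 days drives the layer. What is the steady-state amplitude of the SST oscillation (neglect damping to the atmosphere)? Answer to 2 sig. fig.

1.5 K

Areal heat capacity C = ρ c_p D = 1020 × 4110 × 128 = 5.37×10^8 J/(m^2 K).
Angular frequency ω = 2π / T = 2π / 5.46×10^7 s = 1.15×10^-7 s⁻¹.
Cω = 5.37×10^8 × 1.15×10^-7 = 61.7 W/(m²·K).
Amplitude A = F₀ / (Cω) = 92.9 / 61.7 = 1.50 K.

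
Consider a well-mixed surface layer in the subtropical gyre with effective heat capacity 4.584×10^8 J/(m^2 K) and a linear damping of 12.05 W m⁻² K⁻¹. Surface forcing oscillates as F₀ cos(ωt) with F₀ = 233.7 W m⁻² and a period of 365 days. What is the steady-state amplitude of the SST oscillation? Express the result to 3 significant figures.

2.54 K

Areal heat capacity C = 4.584×10^8 J/(m^2 K) (given).
Angular frequency ω = 2π / T = 2π / 3.15×10^7 s = 1.99×10^-7 s⁻¹.
√((Cω)² + λ²) = √((91.3)² + 12.05²) = 92.1 W/(m²·K).
Amplitude A = F₀ / √((Cω)²+λ²) = 233.7 / 92.1 = 2.54 K.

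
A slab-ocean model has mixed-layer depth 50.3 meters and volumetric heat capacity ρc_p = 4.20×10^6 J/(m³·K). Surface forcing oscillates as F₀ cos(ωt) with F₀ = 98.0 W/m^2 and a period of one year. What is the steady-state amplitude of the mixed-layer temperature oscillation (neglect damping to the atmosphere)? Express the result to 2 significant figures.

2.3 K

Areal heat capacity C = ρc_p × D = 4.20×10^6 × 50.3 = 2.11×10^8 J/(m²·K).
Angular frequency ω = 2π / T = 2π / 3.15×10^7 s = 1.99×10^-7 s⁻¹.
Cω = 2.11×10^8 × 1.99×10^-7 = 42.1 W/(m²·K).
Amplitude A = F₀ / (Cω) = 98.0 / 42.1 = 2.33 K.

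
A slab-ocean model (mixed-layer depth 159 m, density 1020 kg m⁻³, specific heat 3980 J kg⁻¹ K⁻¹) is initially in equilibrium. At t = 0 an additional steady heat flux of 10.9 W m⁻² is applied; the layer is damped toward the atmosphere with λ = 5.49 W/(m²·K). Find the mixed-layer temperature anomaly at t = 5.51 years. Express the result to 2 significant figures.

Areal heat capacity C = ρ c_p D = 1020 × 3980 × 159 = 6.45×10^8 J/(m^2 K).
τ = C / λ = 6.45×10^8 / 5.49 = 1.18×10^8 s.
Equilibrium anomaly ΔT_eq = F / λ = 10.9 / 5.49 = 1.99 K.
t = 5.51 years = 1.74×10^8 s, so t/τ = 1.48.
ΔT(t) = ΔT_eq (1 − e^(−t/τ)) = 1.99 × (1 − e^−1.48) = 1.53 K.

1.5 K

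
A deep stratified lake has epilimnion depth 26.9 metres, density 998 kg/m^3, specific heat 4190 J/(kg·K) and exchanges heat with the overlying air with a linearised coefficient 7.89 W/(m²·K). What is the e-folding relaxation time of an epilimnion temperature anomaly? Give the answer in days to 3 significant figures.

Areal heat capacity C = ρ c_p D = 998 × 4190 × 26.9 = 1.12×10^8 J/(m^2 K).
Relaxation time τ = C / λ = 1.12×10^8 / 7.89 = 1.43×10^7 s.
In days: 1.43×10^7 s / (86400 s/day) = 165 days.

165 days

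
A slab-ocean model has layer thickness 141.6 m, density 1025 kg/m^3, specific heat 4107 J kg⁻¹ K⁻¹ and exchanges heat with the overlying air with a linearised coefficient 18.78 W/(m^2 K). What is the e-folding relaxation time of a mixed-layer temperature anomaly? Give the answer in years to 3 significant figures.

1.01 years

Areal heat capacity C = ρ c_p D = 1025 × 4107 × 141.6 = 5.96×10^8 J/(m²·K).
Relaxation time τ = C / λ = 5.96×10^8 / 18.78 = 3.17×10^7 s.
In years: 3.17×10^7 s / (3.156×10^7 s/year) = 1.01 years.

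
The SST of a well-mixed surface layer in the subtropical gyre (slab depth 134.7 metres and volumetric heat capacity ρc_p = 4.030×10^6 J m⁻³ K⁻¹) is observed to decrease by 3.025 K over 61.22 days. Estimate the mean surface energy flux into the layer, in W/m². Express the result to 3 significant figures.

Areal heat capacity C = ρc_p × D = 4.030×10^6 × 134.7 = 5.43×10^8 J/(m^2 K).
Required heat per unit area: Q = C ΔT = 5.43×10^8 × -3.025 = -1.64×10^9 J/m².
Flux F = Q / Δt = -1.64×10^9 / 5.29×10^6 s = -310 W/m².

-310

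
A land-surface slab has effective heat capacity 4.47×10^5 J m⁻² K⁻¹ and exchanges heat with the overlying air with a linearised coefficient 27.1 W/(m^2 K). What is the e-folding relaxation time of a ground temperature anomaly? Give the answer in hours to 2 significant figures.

4.6 hours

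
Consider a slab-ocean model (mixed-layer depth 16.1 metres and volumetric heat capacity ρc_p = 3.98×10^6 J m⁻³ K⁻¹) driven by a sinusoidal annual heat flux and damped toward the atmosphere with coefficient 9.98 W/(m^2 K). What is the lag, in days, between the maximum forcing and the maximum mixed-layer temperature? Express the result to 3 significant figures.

Areal heat capacity C = ρc_p × D = 3.98×10^6 × 16.1 = 6.41×10^7 J m⁻² K⁻¹.
ω = 2π / 3.15×10^7 s = 1.99×10^-7 s⁻¹.
Phase lag φ = arctan(Cω/λ) = arctan(12.8/9.98) = 0.907 rad.
Time lag = φ / ω = 0.907 / 1.99×10^-7 = 4.55×10^6 s = 52.7 days.

52.7 days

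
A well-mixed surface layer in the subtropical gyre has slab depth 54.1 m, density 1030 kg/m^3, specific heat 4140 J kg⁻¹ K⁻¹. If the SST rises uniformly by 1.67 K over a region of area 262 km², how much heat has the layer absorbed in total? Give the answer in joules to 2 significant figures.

1.0×10^17 J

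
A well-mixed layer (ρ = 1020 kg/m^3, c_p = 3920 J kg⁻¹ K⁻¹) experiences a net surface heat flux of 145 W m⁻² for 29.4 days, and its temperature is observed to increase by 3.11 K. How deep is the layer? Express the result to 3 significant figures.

Heat input Q = F Δt = 145 × 2.54×10^6 s = 3.68×10^8 J/m².
Required areal heat capacity C = Q / ΔT = 1.18×10^8 J/(m²·K).
Depth D = C / (ρ c_p) = 1.18×10^8 / (1020 × 3920) = 29.6 m.

29.6 m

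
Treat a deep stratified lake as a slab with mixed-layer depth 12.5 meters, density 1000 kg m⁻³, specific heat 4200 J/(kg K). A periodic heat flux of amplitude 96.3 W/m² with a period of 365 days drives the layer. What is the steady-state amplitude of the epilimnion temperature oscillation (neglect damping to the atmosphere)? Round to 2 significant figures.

Areal heat capacity C = ρ c_p D = 1000 × 4200 × 12.5 = 5.25×10^7 J/(m²·K).
Angular frequency ω = 2π / T = 2π / 3.15×10^7 s = 1.99×10^-7 s⁻¹.
Cω = 5.25×10^7 × 1.99×10^-7 = 10.5 W/(m²·K).
Amplitude A = F₀ / (Cω) = 96.3 / 10.5 = 9.21 K.

9.2 K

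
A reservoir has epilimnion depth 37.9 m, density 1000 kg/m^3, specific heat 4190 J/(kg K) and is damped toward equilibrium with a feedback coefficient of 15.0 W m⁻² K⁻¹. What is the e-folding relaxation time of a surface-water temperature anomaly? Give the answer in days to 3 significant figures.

Areal heat capacity C = ρ c_p D = 1000 × 4190 × 37.9 = 1.59×10^8 J m⁻² K⁻¹.
Relaxation time τ = C / λ = 1.59×10^8 / 15.0 = 1.06×10^7 s.
In days: 1.06×10^7 s / (86400 s/day) = 123 days.

123 days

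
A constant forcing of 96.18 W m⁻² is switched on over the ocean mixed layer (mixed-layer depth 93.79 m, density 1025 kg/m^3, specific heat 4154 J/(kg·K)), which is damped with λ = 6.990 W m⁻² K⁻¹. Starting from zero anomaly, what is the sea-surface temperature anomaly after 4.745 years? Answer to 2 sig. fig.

13 K

Areal heat capacity C = ρ c_p D = 1025 × 4154 × 93.79 = 3.99×10^8 J m⁻² K⁻¹.
τ = C / λ = 3.99×10^8 / 6.990 = 5.71×10^7 s.
Equilibrium anomaly ΔT_eq = F / λ = 96.18 / 6.990 = 13.8 K.
t = 4.745 years = 1.50×10^8 s, so t/τ = 2.62.
ΔT(t) = ΔT_eq (1 − e^(−t/τ)) = 13.8 × (1 − e^−2.62) = 12.8 K.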